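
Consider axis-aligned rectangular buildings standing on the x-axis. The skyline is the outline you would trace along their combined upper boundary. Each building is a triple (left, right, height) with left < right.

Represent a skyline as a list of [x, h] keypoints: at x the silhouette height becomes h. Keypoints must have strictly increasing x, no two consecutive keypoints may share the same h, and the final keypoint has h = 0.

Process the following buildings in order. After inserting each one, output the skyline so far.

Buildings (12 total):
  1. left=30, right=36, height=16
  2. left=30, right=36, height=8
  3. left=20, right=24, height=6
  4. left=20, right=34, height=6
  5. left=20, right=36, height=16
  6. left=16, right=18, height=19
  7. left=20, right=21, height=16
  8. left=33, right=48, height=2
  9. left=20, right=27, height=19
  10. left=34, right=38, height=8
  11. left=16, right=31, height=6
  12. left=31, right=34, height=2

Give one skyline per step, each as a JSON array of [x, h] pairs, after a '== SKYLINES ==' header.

== SKYLINES ==
[[30,16],[36,0]]
[[30,16],[36,0]]
[[20,6],[24,0],[30,16],[36,0]]
[[20,6],[30,16],[36,0]]
[[20,16],[36,0]]
[[16,19],[18,0],[20,16],[36,0]]
[[16,19],[18,0],[20,16],[36,0]]
[[16,19],[18,0],[20,16],[36,2],[48,0]]
[[16,19],[18,0],[20,19],[27,16],[36,2],[48,0]]
[[16,19],[18,0],[20,19],[27,16],[36,8],[38,2],[48,0]]
[[16,19],[18,6],[20,19],[27,16],[36,8],[38,2],[48,0]]
[[16,19],[18,6],[20,19],[27,16],[36,8],[38,2],[48,0]]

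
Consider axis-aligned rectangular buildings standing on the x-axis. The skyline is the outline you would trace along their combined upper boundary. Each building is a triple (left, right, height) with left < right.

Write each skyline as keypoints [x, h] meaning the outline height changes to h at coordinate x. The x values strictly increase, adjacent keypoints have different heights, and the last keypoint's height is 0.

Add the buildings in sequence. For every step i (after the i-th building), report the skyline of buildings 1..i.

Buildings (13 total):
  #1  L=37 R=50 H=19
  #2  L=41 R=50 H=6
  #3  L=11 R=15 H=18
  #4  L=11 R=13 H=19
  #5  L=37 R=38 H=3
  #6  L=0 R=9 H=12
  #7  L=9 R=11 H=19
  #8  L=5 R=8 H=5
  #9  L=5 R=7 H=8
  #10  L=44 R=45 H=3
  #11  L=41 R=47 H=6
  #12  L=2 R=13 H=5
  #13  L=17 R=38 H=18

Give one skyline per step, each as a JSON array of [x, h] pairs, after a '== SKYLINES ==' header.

== SKYLINES ==
[[37,19],[50,0]]
[[37,19],[50,0]]
[[11,18],[15,0],[37,19],[50,0]]
[[11,19],[13,18],[15,0],[37,19],[50,0]]
[[11,19],[13,18],[15,0],[37,19],[50,0]]
[[0,12],[9,0],[11,19],[13,18],[15,0],[37,19],[50,0]]
[[0,12],[9,19],[13,18],[15,0],[37,19],[50,0]]
[[0,12],[9,19],[13,18],[15,0],[37,19],[50,0]]
[[0,12],[9,19],[13,18],[15,0],[37,19],[50,0]]
[[0,12],[9,19],[13,18],[15,0],[37,19],[50,0]]
[[0,12],[9,19],[13,18],[15,0],[37,19],[50,0]]
[[0,12],[9,19],[13,18],[15,0],[37,19],[50,0]]
[[0,12],[9,19],[13,18],[15,0],[17,18],[37,19],[50,0]]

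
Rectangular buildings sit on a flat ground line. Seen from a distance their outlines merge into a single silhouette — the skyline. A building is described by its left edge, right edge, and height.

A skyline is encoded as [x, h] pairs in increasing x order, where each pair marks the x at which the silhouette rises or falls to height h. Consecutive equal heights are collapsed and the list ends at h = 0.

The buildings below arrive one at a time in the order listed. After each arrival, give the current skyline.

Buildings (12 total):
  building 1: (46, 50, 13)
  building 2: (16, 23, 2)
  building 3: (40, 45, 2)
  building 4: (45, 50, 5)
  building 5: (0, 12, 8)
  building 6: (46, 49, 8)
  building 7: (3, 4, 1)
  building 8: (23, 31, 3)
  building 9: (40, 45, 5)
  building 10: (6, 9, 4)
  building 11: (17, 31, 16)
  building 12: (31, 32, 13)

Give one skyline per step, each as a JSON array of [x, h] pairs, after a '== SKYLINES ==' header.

== SKYLINES ==
[[46,13],[50,0]]
[[16,2],[23,0],[46,13],[50,0]]
[[16,2],[23,0],[40,2],[45,0],[46,13],[50,0]]
[[16,2],[23,0],[40,2],[45,5],[46,13],[50,0]]
[[0,8],[12,0],[16,2],[23,0],[40,2],[45,5],[46,13],[50,0]]
[[0,8],[12,0],[16,2],[23,0],[40,2],[45,5],[46,13],[50,0]]
[[0,8],[12,0],[16,2],[23,0],[40,2],[45,5],[46,13],[50,0]]
[[0,8],[12,0],[16,2],[23,3],[31,0],[40,2],[45,5],[46,13],[50,0]]
[[0,8],[12,0],[16,2],[23,3],[31,0],[40,5],[46,13],[50,0]]
[[0,8],[12,0],[16,2],[23,3],[31,0],[40,5],[46,13],[50,0]]
[[0,8],[12,0],[16,2],[17,16],[31,0],[40,5],[46,13],[50,0]]
[[0,8],[12,0],[16,2],[17,16],[31,13],[32,0],[40,5],[46,13],[50,0]]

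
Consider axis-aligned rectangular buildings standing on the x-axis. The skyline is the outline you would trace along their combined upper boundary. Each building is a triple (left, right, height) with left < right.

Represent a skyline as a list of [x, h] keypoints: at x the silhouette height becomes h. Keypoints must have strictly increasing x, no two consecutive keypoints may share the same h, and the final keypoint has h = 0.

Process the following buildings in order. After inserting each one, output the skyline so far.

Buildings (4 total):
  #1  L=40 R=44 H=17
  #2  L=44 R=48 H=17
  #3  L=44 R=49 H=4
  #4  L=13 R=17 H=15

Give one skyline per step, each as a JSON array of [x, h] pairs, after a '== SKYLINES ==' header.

== SKYLINES ==
[[40,17],[44,0]]
[[40,17],[48,0]]
[[40,17],[48,4],[49,0]]
[[13,15],[17,0],[40,17],[48,4],[49,0]]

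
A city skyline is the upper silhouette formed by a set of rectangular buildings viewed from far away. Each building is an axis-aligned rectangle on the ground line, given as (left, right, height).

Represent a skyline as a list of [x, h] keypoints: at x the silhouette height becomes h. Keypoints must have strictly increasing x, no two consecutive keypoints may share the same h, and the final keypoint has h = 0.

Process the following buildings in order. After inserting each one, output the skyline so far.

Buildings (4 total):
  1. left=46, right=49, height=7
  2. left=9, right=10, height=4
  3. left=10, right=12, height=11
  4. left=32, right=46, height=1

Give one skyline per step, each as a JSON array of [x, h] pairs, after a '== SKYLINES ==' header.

== SKYLINES ==
[[46,7],[49,0]]
[[9,4],[10,0],[46,7],[49,0]]
[[9,4],[10,11],[12,0],[46,7],[49,0]]
[[9,4],[10,11],[12,0],[32,1],[46,7],[49,0]]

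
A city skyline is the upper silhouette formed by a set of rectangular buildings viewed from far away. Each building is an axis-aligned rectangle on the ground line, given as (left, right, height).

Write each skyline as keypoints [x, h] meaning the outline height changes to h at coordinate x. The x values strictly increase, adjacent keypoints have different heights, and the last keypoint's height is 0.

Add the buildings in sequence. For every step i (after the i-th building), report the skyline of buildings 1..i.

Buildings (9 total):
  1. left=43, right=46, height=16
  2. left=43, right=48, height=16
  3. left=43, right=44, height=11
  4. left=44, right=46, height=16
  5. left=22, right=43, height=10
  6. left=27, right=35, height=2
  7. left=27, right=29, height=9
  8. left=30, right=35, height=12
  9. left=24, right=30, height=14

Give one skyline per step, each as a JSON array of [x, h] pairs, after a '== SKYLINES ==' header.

== SKYLINES ==
[[43,16],[46,0]]
[[43,16],[48,0]]
[[43,16],[48,0]]
[[43,16],[48,0]]
[[22,10],[43,16],[48,0]]
[[22,10],[43,16],[48,0]]
[[22,10],[43,16],[48,0]]
[[22,10],[30,12],[35,10],[43,16],[48,0]]
[[22,10],[24,14],[30,12],[35,10],[43,16],[48,0]]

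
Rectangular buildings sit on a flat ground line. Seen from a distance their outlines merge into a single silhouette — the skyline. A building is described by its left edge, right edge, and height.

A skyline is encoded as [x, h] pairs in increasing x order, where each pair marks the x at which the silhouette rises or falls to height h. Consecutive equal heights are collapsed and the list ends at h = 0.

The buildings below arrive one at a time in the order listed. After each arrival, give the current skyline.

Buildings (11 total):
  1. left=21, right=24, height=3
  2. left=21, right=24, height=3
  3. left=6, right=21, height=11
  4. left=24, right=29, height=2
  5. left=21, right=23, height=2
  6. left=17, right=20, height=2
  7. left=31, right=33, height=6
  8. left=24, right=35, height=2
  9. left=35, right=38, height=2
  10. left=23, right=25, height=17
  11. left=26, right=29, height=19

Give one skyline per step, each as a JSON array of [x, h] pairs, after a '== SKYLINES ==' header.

== SKYLINES ==
[[21,3],[24,0]]
[[21,3],[24,0]]
[[6,11],[21,3],[24,0]]
[[6,11],[21,3],[24,2],[29,0]]
[[6,11],[21,3],[24,2],[29,0]]
[[6,11],[21,3],[24,2],[29,0]]
[[6,11],[21,3],[24,2],[29,0],[31,6],[33,0]]
[[6,11],[21,3],[24,2],[31,6],[33,2],[35,0]]
[[6,11],[21,3],[24,2],[31,6],[33,2],[38,0]]
[[6,11],[21,3],[23,17],[25,2],[31,6],[33,2],[38,0]]
[[6,11],[21,3],[23,17],[25,2],[26,19],[29,2],[31,6],[33,2],[38,0]]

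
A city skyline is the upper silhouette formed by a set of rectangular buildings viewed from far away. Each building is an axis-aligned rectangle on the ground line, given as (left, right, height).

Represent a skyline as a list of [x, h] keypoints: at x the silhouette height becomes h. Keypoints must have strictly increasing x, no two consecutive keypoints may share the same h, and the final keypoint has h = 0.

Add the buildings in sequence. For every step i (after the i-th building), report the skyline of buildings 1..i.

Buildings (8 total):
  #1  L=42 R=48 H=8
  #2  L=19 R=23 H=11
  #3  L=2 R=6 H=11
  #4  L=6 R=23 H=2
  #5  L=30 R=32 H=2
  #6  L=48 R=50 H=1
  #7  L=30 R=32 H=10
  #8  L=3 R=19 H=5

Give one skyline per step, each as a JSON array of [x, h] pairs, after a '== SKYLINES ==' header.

== SKYLINES ==
[[42,8],[48,0]]
[[19,11],[23,0],[42,8],[48,0]]
[[2,11],[6,0],[19,11],[23,0],[42,8],[48,0]]
[[2,11],[6,2],[19,11],[23,0],[42,8],[48,0]]
[[2,11],[6,2],[19,11],[23,0],[30,2],[32,0],[42,8],[48,0]]
[[2,11],[6,2],[19,11],[23,0],[30,2],[32,0],[42,8],[48,1],[50,0]]
[[2,11],[6,2],[19,11],[23,0],[30,10],[32,0],[42,8],[48,1],[50,0]]
[[2,11],[6,5],[19,11],[23,0],[30,10],[32,0],[42,8],[48,1],[50,0]]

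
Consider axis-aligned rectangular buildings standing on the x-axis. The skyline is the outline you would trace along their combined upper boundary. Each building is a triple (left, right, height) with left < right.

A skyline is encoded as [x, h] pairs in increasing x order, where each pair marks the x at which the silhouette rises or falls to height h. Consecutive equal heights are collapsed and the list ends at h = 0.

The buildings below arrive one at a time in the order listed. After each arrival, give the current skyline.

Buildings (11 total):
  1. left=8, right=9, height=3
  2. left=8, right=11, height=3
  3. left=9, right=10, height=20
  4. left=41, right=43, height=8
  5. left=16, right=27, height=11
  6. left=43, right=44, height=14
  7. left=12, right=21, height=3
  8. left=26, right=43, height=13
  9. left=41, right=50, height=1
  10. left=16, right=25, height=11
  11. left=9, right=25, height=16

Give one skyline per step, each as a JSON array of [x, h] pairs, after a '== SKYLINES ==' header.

== SKYLINES ==
[[8,3],[9,0]]
[[8,3],[11,0]]
[[8,3],[9,20],[10,3],[11,0]]
[[8,3],[9,20],[10,3],[11,0],[41,8],[43,0]]
[[8,3],[9,20],[10,3],[11,0],[16,11],[27,0],[41,8],[43,0]]
[[8,3],[9,20],[10,3],[11,0],[16,11],[27,0],[41,8],[43,14],[44,0]]
[[8,3],[9,20],[10,3],[11,0],[12,3],[16,11],[27,0],[41,8],[43,14],[44,0]]
[[8,3],[9,20],[10,3],[11,0],[12,3],[16,11],[26,13],[43,14],[44,0]]
[[8,3],[9,20],[10,3],[11,0],[12,3],[16,11],[26,13],[43,14],[44,1],[50,0]]
[[8,3],[9,20],[10,3],[11,0],[12,3],[16,11],[26,13],[43,14],[44,1],[50,0]]
[[8,3],[9,20],[10,16],[25,11],[26,13],[43,14],[44,1],[50,0]]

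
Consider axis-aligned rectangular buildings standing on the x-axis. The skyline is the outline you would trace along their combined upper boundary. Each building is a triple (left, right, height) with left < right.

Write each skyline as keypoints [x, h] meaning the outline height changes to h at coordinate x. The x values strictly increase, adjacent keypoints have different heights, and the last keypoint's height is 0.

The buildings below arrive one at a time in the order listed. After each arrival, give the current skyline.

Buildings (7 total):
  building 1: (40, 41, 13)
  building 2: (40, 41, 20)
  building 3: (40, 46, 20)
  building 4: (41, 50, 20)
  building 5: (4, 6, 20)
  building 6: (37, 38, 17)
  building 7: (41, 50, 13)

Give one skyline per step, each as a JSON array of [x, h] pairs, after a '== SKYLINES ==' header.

== SKYLINES ==
[[40,13],[41,0]]
[[40,20],[41,0]]
[[40,20],[46,0]]
[[40,20],[50,0]]
[[4,20],[6,0],[40,20],[50,0]]
[[4,20],[6,0],[37,17],[38,0],[40,20],[50,0]]
[[4,20],[6,0],[37,17],[38,0],[40,20],[50,0]]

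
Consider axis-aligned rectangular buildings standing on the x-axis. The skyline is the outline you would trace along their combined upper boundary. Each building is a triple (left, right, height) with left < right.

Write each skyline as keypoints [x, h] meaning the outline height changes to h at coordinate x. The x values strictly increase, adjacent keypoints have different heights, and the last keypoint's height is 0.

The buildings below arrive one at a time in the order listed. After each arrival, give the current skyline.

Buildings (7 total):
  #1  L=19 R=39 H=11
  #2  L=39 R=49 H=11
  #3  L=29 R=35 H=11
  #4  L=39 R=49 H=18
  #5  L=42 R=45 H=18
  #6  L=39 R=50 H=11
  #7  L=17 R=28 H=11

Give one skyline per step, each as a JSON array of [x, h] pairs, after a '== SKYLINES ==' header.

== SKYLINES ==
[[19,11],[39,0]]
[[19,11],[49,0]]
[[19,11],[49,0]]
[[19,11],[39,18],[49,0]]
[[19,11],[39,18],[49,0]]
[[19,11],[39,18],[49,11],[50,0]]
[[17,11],[39,18],[49,11],[50,0]]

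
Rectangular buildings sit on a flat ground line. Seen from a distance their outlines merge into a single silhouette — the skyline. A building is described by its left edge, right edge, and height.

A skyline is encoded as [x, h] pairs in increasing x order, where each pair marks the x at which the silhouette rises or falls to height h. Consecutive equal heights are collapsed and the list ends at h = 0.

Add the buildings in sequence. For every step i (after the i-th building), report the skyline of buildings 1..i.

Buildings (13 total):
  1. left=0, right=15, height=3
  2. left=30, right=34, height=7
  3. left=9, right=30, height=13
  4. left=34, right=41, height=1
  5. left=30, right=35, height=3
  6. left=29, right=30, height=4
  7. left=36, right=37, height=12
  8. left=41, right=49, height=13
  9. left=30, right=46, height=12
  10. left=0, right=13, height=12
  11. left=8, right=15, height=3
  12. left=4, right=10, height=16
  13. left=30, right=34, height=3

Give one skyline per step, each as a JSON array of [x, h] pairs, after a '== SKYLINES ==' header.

== SKYLINES ==
[[0,3],[15,0]]
[[0,3],[15,0],[30,7],[34,0]]
[[0,3],[9,13],[30,7],[34,0]]
[[0,3],[9,13],[30,7],[34,1],[41,0]]
[[0,3],[9,13],[30,7],[34,3],[35,1],[41,0]]
[[0,3],[9,13],[30,7],[34,3],[35,1],[41,0]]
[[0,3],[9,13],[30,7],[34,3],[35,1],[36,12],[37,1],[41,0]]
[[0,3],[9,13],[30,7],[34,3],[35,1],[36,12],[37,1],[41,13],[49,0]]
[[0,3],[9,13],[30,12],[41,13],[49,0]]
[[0,12],[9,13],[30,12],[41,13],[49,0]]
[[0,12],[9,13],[30,12],[41,13],[49,0]]
[[0,12],[4,16],[10,13],[30,12],[41,13],[49,0]]
[[0,12],[4,16],[10,13],[30,12],[41,13],[49,0]]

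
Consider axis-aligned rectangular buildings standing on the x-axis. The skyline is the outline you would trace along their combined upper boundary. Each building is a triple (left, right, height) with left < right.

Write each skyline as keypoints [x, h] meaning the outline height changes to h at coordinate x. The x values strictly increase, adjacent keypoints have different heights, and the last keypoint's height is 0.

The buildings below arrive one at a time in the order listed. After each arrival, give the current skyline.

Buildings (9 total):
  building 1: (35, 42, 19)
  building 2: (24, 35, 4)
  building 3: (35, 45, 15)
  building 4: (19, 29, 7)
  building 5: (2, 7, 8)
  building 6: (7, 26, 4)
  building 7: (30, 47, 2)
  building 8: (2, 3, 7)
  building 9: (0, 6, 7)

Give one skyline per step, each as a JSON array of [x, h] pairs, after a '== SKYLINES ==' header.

== SKYLINES ==
[[35,19],[42,0]]
[[24,4],[35,19],[42,0]]
[[24,4],[35,19],[42,15],[45,0]]
[[19,7],[29,4],[35,19],[42,15],[45,0]]
[[2,8],[7,0],[19,7],[29,4],[35,19],[42,15],[45,0]]
[[2,8],[7,4],[19,7],[29,4],[35,19],[42,15],[45,0]]
[[2,8],[7,4],[19,7],[29,4],[35,19],[42,15],[45,2],[47,0]]
[[2,8],[7,4],[19,7],[29,4],[35,19],[42,15],[45,2],[47,0]]
[[0,7],[2,8],[7,4],[19,7],[29,4],[35,19],[42,15],[45,2],[47,0]]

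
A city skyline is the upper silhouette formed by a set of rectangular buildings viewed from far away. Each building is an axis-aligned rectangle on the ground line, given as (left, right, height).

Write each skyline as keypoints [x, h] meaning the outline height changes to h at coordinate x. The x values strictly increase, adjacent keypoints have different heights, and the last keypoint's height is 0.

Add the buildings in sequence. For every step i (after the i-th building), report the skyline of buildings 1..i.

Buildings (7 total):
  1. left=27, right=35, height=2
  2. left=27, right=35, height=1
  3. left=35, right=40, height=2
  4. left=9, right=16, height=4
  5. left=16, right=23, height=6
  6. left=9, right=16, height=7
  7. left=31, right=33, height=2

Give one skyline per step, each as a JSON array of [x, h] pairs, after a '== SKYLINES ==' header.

== SKYLINES ==
[[27,2],[35,0]]
[[27,2],[35,0]]
[[27,2],[40,0]]
[[9,4],[16,0],[27,2],[40,0]]
[[9,4],[16,6],[23,0],[27,2],[40,0]]
[[9,7],[16,6],[23,0],[27,2],[40,0]]
[[9,7],[16,6],[23,0],[27,2],[40,0]]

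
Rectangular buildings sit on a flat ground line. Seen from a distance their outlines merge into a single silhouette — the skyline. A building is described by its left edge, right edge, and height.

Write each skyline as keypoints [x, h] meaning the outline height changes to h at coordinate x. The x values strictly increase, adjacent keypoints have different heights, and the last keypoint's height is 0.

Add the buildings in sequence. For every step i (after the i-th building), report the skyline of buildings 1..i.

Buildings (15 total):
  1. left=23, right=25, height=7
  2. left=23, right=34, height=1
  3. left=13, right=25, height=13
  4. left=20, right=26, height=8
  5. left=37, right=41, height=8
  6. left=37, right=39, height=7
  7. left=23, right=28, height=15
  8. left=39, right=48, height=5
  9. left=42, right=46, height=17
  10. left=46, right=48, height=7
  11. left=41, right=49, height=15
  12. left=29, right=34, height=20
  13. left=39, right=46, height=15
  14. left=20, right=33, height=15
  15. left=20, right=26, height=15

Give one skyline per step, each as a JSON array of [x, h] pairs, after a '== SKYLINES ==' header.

== SKYLINES ==
[[23,7],[25,0]]
[[23,7],[25,1],[34,0]]
[[13,13],[25,1],[34,0]]
[[13,13],[25,8],[26,1],[34,0]]
[[13,13],[25,8],[26,1],[34,0],[37,8],[41,0]]
[[13,13],[25,8],[26,1],[34,0],[37,8],[41,0]]
[[13,13],[23,15],[28,1],[34,0],[37,8],[41,0]]
[[13,13],[23,15],[28,1],[34,0],[37,8],[41,5],[48,0]]
[[13,13],[23,15],[28,1],[34,0],[37,8],[41,5],[42,17],[46,5],[48,0]]
[[13,13],[23,15],[28,1],[34,0],[37,8],[41,5],[42,17],[46,7],[48,0]]
[[13,13],[23,15],[28,1],[34,0],[37,8],[41,15],[42,17],[46,15],[49,0]]
[[13,13],[23,15],[28,1],[29,20],[34,0],[37,8],[41,15],[42,17],[46,15],[49,0]]
[[13,13],[23,15],[28,1],[29,20],[34,0],[37,8],[39,15],[42,17],[46,15],[49,0]]
[[13,13],[20,15],[29,20],[34,0],[37,8],[39,15],[42,17],[46,15],[49,0]]
[[13,13],[20,15],[29,20],[34,0],[37,8],[39,15],[42,17],[46,15],[49,0]]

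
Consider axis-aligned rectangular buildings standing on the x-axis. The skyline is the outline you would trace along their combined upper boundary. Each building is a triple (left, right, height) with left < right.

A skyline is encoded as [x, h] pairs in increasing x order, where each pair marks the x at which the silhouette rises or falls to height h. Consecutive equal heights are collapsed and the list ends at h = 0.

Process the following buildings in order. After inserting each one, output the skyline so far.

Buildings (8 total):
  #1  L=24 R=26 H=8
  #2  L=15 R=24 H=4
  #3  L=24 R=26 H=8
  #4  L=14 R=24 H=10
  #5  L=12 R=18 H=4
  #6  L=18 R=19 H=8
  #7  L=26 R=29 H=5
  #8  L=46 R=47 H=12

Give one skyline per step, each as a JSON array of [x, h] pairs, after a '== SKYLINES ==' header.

== SKYLINES ==
[[24,8],[26,0]]
[[15,4],[24,8],[26,0]]
[[15,4],[24,8],[26,0]]
[[14,10],[24,8],[26,0]]
[[12,4],[14,10],[24,8],[26,0]]
[[12,4],[14,10],[24,8],[26,0]]
[[12,4],[14,10],[24,8],[26,5],[29,0]]
[[12,4],[14,10],[24,8],[26,5],[29,0],[46,12],[47,0]]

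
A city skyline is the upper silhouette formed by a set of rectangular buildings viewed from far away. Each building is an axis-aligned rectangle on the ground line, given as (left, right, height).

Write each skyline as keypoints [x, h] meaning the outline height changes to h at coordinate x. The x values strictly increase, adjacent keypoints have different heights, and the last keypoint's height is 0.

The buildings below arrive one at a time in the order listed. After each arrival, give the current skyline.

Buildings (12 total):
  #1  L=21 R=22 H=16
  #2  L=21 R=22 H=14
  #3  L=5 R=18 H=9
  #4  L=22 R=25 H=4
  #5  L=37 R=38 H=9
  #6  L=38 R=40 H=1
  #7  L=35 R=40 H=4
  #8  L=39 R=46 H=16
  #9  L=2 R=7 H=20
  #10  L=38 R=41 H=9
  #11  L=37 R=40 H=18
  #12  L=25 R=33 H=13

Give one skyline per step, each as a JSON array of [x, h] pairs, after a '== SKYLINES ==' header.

== SKYLINES ==
[[21,16],[22,0]]
[[21,16],[22,0]]
[[5,9],[18,0],[21,16],[22,0]]
[[5,9],[18,0],[21,16],[22,4],[25,0]]
[[5,9],[18,0],[21,16],[22,4],[25,0],[37,9],[38,0]]
[[5,9],[18,0],[21,16],[22,4],[25,0],[37,9],[38,1],[40,0]]
[[5,9],[18,0],[21,16],[22,4],[25,0],[35,4],[37,9],[38,4],[40,0]]
[[5,9],[18,0],[21,16],[22,4],[25,0],[35,4],[37,9],[38,4],[39,16],[46,0]]
[[2,20],[7,9],[18,0],[21,16],[22,4],[25,0],[35,4],[37,9],[38,4],[39,16],[46,0]]
[[2,20],[7,9],[18,0],[21,16],[22,4],[25,0],[35,4],[37,9],[39,16],[46,0]]
[[2,20],[7,9],[18,0],[21,16],[22,4],[25,0],[35,4],[37,18],[40,16],[46,0]]
[[2,20],[7,9],[18,0],[21,16],[22,4],[25,13],[33,0],[35,4],[37,18],[40,16],[46,0]]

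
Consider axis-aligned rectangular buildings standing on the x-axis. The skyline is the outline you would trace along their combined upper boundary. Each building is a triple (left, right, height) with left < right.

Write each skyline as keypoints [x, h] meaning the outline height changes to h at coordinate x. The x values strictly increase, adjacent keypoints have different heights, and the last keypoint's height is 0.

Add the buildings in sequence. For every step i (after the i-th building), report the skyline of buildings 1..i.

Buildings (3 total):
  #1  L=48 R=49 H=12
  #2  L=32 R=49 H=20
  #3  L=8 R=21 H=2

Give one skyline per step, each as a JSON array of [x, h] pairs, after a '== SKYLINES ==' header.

== SKYLINES ==
[[48,12],[49,0]]
[[32,20],[49,0]]
[[8,2],[21,0],[32,20],[49,0]]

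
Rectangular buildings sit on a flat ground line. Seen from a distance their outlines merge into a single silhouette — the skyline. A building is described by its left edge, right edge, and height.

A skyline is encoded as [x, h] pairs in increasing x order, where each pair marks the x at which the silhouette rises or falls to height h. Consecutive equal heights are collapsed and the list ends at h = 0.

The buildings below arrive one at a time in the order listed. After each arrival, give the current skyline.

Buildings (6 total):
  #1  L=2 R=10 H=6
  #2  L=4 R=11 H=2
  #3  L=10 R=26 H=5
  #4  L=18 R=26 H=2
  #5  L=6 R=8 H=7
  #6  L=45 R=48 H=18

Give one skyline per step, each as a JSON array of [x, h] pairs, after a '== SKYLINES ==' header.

== SKYLINES ==
[[2,6],[10,0]]
[[2,6],[10,2],[11,0]]
[[2,6],[10,5],[26,0]]
[[2,6],[10,5],[26,0]]
[[2,6],[6,7],[8,6],[10,5],[26,0]]
[[2,6],[6,7],[8,6],[10,5],[26,0],[45,18],[48,0]]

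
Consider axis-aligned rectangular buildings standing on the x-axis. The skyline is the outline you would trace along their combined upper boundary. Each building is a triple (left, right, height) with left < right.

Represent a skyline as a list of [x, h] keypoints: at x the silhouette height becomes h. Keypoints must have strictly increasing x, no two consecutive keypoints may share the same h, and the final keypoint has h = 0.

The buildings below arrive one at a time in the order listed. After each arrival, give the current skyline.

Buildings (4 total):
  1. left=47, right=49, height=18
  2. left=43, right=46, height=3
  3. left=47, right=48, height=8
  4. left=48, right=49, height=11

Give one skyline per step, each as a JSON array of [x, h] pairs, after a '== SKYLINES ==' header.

== SKYLINES ==
[[47,18],[49,0]]
[[43,3],[46,0],[47,18],[49,0]]
[[43,3],[46,0],[47,18],[49,0]]
[[43,3],[46,0],[47,18],[49,0]]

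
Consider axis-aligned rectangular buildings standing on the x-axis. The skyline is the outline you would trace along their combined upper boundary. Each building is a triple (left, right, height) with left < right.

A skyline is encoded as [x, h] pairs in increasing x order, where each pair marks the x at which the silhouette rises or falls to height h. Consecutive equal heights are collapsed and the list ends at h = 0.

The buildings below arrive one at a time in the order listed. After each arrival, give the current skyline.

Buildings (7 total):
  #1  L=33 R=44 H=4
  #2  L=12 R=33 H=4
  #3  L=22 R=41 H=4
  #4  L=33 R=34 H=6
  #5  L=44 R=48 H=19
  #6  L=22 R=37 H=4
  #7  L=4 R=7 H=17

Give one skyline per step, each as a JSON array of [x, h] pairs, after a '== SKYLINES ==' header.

== SKYLINES ==
[[33,4],[44,0]]
[[12,4],[44,0]]
[[12,4],[44,0]]
[[12,4],[33,6],[34,4],[44,0]]
[[12,4],[33,6],[34,4],[44,19],[48,0]]
[[12,4],[33,6],[34,4],[44,19],[48,0]]
[[4,17],[7,0],[12,4],[33,6],[34,4],[44,19],[48,0]]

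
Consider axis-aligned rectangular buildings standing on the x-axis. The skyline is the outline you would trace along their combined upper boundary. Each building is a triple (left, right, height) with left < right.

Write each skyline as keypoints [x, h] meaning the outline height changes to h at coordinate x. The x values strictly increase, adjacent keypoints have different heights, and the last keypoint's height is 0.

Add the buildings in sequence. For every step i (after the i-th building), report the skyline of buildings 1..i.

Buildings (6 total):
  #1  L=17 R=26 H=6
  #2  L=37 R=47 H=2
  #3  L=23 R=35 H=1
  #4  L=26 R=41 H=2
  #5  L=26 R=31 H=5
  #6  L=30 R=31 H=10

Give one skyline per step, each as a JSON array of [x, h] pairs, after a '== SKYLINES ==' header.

== SKYLINES ==
[[17,6],[26,0]]
[[17,6],[26,0],[37,2],[47,0]]
[[17,6],[26,1],[35,0],[37,2],[47,0]]
[[17,6],[26,2],[47,0]]
[[17,6],[26,5],[31,2],[47,0]]
[[17,6],[26,5],[30,10],[31,2],[47,0]]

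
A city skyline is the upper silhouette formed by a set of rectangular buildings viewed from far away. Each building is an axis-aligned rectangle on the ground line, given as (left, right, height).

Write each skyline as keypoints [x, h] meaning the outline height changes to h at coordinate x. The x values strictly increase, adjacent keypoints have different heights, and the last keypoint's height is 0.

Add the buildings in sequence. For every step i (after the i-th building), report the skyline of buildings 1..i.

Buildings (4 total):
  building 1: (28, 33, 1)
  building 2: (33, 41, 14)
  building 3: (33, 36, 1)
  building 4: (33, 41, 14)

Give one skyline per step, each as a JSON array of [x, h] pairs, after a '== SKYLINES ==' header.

== SKYLINES ==
[[28,1],[33,0]]
[[28,1],[33,14],[41,0]]
[[28,1],[33,14],[41,0]]
[[28,1],[33,14],[41,0]]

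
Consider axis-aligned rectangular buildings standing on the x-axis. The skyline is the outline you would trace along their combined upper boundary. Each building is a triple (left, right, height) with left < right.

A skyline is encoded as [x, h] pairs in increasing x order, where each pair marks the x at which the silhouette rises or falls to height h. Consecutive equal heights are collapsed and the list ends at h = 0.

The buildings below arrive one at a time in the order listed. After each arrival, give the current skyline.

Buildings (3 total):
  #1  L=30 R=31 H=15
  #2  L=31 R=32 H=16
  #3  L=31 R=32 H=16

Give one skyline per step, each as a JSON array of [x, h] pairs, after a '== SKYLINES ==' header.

== SKYLINES ==
[[30,15],[31,0]]
[[30,15],[31,16],[32,0]]
[[30,15],[31,16],[32,0]]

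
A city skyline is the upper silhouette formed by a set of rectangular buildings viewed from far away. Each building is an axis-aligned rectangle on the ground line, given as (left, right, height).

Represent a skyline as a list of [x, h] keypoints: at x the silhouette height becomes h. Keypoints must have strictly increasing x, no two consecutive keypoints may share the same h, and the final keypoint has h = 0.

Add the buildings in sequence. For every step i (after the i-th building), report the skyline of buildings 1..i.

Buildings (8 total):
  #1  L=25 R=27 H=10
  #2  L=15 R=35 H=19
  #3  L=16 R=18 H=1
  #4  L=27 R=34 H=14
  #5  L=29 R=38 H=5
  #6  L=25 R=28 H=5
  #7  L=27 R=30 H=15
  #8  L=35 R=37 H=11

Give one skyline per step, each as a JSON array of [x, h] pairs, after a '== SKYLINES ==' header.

== SKYLINES ==
[[25,10],[27,0]]
[[15,19],[35,0]]
[[15,19],[35,0]]
[[15,19],[35,0]]
[[15,19],[35,5],[38,0]]
[[15,19],[35,5],[38,0]]
[[15,19],[35,5],[38,0]]
[[15,19],[35,11],[37,5],[38,0]]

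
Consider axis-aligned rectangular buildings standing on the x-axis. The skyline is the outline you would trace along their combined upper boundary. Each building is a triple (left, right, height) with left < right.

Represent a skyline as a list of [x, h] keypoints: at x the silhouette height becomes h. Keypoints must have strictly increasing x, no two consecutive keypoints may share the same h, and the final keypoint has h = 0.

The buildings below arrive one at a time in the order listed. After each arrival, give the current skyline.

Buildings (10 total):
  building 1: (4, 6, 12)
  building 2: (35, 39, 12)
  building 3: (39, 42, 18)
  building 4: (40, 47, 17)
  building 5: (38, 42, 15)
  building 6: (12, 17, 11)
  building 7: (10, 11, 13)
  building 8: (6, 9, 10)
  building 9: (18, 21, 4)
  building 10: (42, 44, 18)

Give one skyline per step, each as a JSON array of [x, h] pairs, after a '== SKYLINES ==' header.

== SKYLINES ==
[[4,12],[6,0]]
[[4,12],[6,0],[35,12],[39,0]]
[[4,12],[6,0],[35,12],[39,18],[42,0]]
[[4,12],[6,0],[35,12],[39,18],[42,17],[47,0]]
[[4,12],[6,0],[35,12],[38,15],[39,18],[42,17],[47,0]]
[[4,12],[6,0],[12,11],[17,0],[35,12],[38,15],[39,18],[42,17],[47,0]]
[[4,12],[6,0],[10,13],[11,0],[12,11],[17,0],[35,12],[38,15],[39,18],[42,17],[47,0]]
[[4,12],[6,10],[9,0],[10,13],[11,0],[12,11],[17,0],[35,12],[38,15],[39,18],[42,17],[47,0]]
[[4,12],[6,10],[9,0],[10,13],[11,0],[12,11],[17,0],[18,4],[21,0],[35,12],[38,15],[39,18],[42,17],[47,0]]
[[4,12],[6,10],[9,0],[10,13],[11,0],[12,11],[17,0],[18,4],[21,0],[35,12],[38,15],[39,18],[44,17],[47,0]]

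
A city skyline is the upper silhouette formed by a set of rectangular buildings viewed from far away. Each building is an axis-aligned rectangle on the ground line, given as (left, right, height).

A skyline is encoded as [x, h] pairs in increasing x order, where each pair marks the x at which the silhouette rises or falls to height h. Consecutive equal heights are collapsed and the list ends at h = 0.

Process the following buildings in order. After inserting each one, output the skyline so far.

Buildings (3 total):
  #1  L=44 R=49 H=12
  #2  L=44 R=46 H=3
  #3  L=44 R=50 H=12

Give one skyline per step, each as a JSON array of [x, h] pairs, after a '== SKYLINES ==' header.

== SKYLINES ==
[[44,12],[49,0]]
[[44,12],[49,0]]
[[44,12],[50,0]]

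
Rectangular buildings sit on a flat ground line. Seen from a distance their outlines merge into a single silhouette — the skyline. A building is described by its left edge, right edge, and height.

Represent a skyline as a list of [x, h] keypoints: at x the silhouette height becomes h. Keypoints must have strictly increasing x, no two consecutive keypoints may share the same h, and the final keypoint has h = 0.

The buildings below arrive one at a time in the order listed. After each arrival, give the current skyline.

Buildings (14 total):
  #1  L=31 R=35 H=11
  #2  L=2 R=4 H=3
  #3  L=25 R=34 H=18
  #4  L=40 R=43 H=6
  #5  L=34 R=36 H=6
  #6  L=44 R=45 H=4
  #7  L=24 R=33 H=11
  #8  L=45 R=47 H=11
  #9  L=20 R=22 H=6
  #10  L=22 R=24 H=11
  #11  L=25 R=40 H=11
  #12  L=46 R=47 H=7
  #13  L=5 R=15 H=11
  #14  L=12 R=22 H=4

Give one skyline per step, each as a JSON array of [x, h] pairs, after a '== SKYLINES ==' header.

== SKYLINES ==
[[31,11],[35,0]]
[[2,3],[4,0],[31,11],[35,0]]
[[2,3],[4,0],[25,18],[34,11],[35,0]]
[[2,3],[4,0],[25,18],[34,11],[35,0],[40,6],[43,0]]
[[2,3],[4,0],[25,18],[34,11],[35,6],[36,0],[40,6],[43,0]]
[[2,3],[4,0],[25,18],[34,11],[35,6],[36,0],[40,6],[43,0],[44,4],[45,0]]
[[2,3],[4,0],[24,11],[25,18],[34,11],[35,6],[36,0],[40,6],[43,0],[44,4],[45,0]]
[[2,3],[4,0],[24,11],[25,18],[34,11],[35,6],[36,0],[40,6],[43,0],[44,4],[45,11],[47,0]]
[[2,3],[4,0],[20,6],[22,0],[24,11],[25,18],[34,11],[35,6],[36,0],[40,6],[43,0],[44,4],[45,11],[47,0]]
[[2,3],[4,0],[20,6],[22,11],[25,18],[34,11],[35,6],[36,0],[40,6],[43,0],[44,4],[45,11],[47,0]]
[[2,3],[4,0],[20,6],[22,11],[25,18],[34,11],[40,6],[43,0],[44,4],[45,11],[47,0]]
[[2,3],[4,0],[20,6],[22,11],[25,18],[34,11],[40,6],[43,0],[44,4],[45,11],[47,0]]
[[2,3],[4,0],[5,11],[15,0],[20,6],[22,11],[25,18],[34,11],[40,6],[43,0],[44,4],[45,11],[47,0]]
[[2,3],[4,0],[5,11],[15,4],[20,6],[22,11],[25,18],[34,11],[40,6],[43,0],[44,4],[45,11],[47,0]]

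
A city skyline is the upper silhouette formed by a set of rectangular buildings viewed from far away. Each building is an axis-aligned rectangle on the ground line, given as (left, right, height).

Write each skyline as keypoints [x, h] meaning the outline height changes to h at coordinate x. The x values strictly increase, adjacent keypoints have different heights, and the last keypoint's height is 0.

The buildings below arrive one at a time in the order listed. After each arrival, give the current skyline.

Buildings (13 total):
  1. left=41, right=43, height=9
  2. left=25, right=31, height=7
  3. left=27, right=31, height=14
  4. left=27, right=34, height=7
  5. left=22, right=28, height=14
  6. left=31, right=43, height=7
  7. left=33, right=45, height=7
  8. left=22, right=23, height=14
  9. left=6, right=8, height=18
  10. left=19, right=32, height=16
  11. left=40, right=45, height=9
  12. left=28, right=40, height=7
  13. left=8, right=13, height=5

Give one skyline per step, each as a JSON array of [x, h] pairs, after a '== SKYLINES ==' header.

== SKYLINES ==
[[41,9],[43,0]]
[[25,7],[31,0],[41,9],[43,0]]
[[25,7],[27,14],[31,0],[41,9],[43,0]]
[[25,7],[27,14],[31,7],[34,0],[41,9],[43,0]]
[[22,14],[31,7],[34,0],[41,9],[43,0]]
[[22,14],[31,7],[41,9],[43,0]]
[[22,14],[31,7],[41,9],[43,7],[45,0]]
[[22,14],[31,7],[41,9],[43,7],[45,0]]
[[6,18],[8,0],[22,14],[31,7],[41,9],[43,7],[45,0]]
[[6,18],[8,0],[19,16],[32,7],[41,9],[43,7],[45,0]]
[[6,18],[8,0],[19,16],[32,7],[40,9],[45,0]]
[[6,18],[8,0],[19,16],[32,7],[40,9],[45,0]]
[[6,18],[8,5],[13,0],[19,16],[32,7],[40,9],[45,0]]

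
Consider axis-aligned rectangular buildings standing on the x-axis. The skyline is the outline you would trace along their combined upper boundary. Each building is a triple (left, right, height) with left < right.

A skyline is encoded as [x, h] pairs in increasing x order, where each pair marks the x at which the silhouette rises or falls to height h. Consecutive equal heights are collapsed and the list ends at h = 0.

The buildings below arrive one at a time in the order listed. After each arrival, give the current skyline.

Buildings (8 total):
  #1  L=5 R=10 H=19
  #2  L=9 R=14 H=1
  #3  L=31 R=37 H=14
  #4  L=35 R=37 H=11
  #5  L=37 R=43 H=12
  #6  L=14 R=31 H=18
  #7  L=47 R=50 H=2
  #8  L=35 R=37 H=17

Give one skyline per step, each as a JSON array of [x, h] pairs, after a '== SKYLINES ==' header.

== SKYLINES ==
[[5,19],[10,0]]
[[5,19],[10,1],[14,0]]
[[5,19],[10,1],[14,0],[31,14],[37,0]]
[[5,19],[10,1],[14,0],[31,14],[37,0]]
[[5,19],[10,1],[14,0],[31,14],[37,12],[43,0]]
[[5,19],[10,1],[14,18],[31,14],[37,12],[43,0]]
[[5,19],[10,1],[14,18],[31,14],[37,12],[43,0],[47,2],[50,0]]
[[5,19],[10,1],[14,18],[31,14],[35,17],[37,12],[43,0],[47,2],[50,0]]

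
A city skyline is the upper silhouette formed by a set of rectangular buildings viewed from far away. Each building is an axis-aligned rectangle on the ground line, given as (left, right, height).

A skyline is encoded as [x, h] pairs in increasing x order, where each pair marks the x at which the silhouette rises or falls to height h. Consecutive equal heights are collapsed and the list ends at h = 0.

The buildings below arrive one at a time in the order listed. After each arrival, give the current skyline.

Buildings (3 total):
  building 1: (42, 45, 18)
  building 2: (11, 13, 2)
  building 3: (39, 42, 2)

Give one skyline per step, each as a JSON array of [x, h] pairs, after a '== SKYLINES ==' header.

== SKYLINES ==
[[42,18],[45,0]]
[[11,2],[13,0],[42,18],[45,0]]
[[11,2],[13,0],[39,2],[42,18],[45,0]]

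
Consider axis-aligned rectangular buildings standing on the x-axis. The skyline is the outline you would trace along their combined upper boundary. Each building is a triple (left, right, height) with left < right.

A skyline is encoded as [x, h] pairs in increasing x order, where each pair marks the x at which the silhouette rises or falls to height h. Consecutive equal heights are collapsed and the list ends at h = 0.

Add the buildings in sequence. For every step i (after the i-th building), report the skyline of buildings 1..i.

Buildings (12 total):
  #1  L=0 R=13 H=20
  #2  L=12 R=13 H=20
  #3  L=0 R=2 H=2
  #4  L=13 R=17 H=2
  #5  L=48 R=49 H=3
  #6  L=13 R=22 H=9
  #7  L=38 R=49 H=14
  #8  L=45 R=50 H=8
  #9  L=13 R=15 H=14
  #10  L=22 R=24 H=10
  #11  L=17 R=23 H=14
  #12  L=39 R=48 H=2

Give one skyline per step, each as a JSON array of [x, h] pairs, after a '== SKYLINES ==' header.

== SKYLINES ==
[[0,20],[13,0]]
[[0,20],[13,0]]
[[0,20],[13,0]]
[[0,20],[13,2],[17,0]]
[[0,20],[13,2],[17,0],[48,3],[49,0]]
[[0,20],[13,9],[22,0],[48,3],[49,0]]
[[0,20],[13,9],[22,0],[38,14],[49,0]]
[[0,20],[13,9],[22,0],[38,14],[49,8],[50,0]]
[[0,20],[13,14],[15,9],[22,0],[38,14],[49,8],[50,0]]
[[0,20],[13,14],[15,9],[22,10],[24,0],[38,14],[49,8],[50,0]]
[[0,20],[13,14],[15,9],[17,14],[23,10],[24,0],[38,14],[49,8],[50,0]]
[[0,20],[13,14],[15,9],[17,14],[23,10],[24,0],[38,14],[49,8],[50,0]]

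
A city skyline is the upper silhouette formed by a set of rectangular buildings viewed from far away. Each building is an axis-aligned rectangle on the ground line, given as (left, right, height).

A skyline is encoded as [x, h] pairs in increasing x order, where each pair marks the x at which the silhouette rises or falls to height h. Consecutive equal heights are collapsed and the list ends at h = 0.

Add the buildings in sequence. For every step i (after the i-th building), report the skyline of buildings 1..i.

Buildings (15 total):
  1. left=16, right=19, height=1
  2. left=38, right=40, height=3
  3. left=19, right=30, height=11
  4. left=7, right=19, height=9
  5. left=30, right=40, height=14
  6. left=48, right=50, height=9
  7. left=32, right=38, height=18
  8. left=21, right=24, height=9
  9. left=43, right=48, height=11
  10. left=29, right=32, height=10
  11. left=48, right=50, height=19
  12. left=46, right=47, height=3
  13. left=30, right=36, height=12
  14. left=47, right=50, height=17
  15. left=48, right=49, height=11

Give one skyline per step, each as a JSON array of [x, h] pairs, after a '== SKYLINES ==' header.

== SKYLINES ==
[[16,1],[19,0]]
[[16,1],[19,0],[38,3],[40,0]]
[[16,1],[19,11],[30,0],[38,3],[40,0]]
[[7,9],[19,11],[30,0],[38,3],[40,0]]
[[7,9],[19,11],[30,14],[40,0]]
[[7,9],[19,11],[30,14],[40,0],[48,9],[50,0]]
[[7,9],[19,11],[30,14],[32,18],[38,14],[40,0],[48,9],[50,0]]
[[7,9],[19,11],[30,14],[32,18],[38,14],[40,0],[48,9],[50,0]]
[[7,9],[19,11],[30,14],[32,18],[38,14],[40,0],[43,11],[48,9],[50,0]]
[[7,9],[19,11],[30,14],[32,18],[38,14],[40,0],[43,11],[48,9],[50,0]]
[[7,9],[19,11],[30,14],[32,18],[38,14],[40,0],[43,11],[48,19],[50,0]]
[[7,9],[19,11],[30,14],[32,18],[38,14],[40,0],[43,11],[48,19],[50,0]]
[[7,9],[19,11],[30,14],[32,18],[38,14],[40,0],[43,11],[48,19],[50,0]]
[[7,9],[19,11],[30,14],[32,18],[38,14],[40,0],[43,11],[47,17],[48,19],[50,0]]
[[7,9],[19,11],[30,14],[32,18],[38,14],[40,0],[43,11],[47,17],[48,19],[50,0]]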